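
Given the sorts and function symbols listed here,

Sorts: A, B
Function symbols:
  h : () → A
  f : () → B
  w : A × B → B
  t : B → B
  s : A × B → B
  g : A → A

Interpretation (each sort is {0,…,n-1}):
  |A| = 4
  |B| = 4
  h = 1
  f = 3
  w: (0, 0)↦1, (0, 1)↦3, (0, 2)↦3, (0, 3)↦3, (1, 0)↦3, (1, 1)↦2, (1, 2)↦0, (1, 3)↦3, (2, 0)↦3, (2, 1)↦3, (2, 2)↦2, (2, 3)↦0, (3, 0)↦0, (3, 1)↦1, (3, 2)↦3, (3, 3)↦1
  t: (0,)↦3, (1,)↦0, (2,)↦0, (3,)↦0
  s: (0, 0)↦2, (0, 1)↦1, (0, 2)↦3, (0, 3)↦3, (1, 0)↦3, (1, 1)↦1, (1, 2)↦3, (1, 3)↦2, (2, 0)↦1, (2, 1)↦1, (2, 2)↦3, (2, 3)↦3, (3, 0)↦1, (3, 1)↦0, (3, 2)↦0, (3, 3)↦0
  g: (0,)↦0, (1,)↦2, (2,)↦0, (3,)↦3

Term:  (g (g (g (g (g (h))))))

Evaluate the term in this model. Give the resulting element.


  h = 1
  (g (h)) = g(1,) = 2
  (g (g (h))) = g(2,) = 0
  (g (g (g (h)))) = g(0,) = 0
  (g (g (g (g (h))))) = g(0,) = 0
  (g (g (g (g (g (h)))))) = g(0,) = 0

value = 0


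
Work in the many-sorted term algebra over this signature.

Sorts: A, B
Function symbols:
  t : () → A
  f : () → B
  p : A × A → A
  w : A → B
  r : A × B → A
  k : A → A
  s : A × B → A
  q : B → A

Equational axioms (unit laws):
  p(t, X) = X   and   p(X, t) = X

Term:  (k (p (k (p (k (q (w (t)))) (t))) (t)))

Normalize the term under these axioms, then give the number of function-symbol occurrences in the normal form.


1. (k (p (k (p (k (q (w (t)))) (t))) (t)))  →  (k (k (p (k (q (w (t)))) (t))))
2. (k (k (p (k (q (w (t)))) (t))))  →  (k (k (k (q (w (t))))))
normal form: (k (k (k (q (w (t))))))

size = 6


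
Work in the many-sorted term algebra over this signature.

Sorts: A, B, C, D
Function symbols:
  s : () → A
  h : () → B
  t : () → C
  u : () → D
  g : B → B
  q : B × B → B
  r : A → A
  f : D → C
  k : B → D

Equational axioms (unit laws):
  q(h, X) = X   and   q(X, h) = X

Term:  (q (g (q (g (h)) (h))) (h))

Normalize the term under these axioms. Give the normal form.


1. (q (g (q (g (h)) (h))) (h))  →  (g (q (g (h)) (h)))
2. (g (q (g (h)) (h)))  →  (g (g (h)))

normal form = (g (g (h)))


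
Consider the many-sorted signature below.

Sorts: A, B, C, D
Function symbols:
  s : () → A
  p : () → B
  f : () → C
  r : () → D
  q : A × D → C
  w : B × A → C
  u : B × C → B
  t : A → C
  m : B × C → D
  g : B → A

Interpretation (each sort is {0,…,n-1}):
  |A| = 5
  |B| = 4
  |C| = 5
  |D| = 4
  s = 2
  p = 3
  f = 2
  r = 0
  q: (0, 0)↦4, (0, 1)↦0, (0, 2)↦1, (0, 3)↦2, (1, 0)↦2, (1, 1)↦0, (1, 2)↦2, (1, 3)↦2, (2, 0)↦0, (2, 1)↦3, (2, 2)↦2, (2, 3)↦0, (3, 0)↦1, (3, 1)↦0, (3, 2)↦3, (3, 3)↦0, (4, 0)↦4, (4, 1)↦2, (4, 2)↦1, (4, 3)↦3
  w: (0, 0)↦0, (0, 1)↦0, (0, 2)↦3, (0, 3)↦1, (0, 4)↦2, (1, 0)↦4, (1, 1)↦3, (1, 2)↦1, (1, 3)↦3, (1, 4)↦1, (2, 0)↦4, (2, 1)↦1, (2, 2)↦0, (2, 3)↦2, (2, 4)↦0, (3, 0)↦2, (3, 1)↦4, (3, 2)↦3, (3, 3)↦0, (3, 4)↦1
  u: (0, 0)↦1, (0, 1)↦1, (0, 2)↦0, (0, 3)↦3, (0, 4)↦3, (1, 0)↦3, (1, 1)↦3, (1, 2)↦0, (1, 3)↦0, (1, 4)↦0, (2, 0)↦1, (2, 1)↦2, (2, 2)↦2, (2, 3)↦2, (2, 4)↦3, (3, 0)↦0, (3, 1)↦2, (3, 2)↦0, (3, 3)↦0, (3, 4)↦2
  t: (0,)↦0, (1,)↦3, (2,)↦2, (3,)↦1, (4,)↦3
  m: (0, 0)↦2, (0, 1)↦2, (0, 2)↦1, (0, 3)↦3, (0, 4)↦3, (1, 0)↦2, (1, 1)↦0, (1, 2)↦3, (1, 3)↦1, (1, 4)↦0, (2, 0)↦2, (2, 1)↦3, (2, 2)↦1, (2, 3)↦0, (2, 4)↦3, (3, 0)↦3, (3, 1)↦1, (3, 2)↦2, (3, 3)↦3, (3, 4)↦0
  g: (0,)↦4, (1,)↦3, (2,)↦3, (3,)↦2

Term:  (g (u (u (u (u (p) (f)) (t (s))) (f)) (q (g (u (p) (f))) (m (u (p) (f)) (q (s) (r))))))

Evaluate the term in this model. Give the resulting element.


  p = 3
  f = 2
  (u (p) (f)) = u(3, 2) = 0
  s = 2
  (t (s)) = t(2,) = 2
  (u (u (p) (f)) (t (s))) = u(0, 2) = 0
  f = 2
  (u (u (u (p) (f)) (t (s))) (f)) = u(0, 2) = 0
  p = 3
  f = 2
  (u (p) (f)) = u(3, 2) = 0
  (g (u (p) (f))) = g(0,) = 4
  p = 3
  f = 2
  (u (p) (f)) = u(3, 2) = 0
  s = 2
  r = 0
  (q (s) (r)) = q(2, 0) = 0
  (m (u (p) (f)) (q (s) (r))) = m(0, 0) = 2
  (q (g (u (p) (f))) (m (u (p) (f)) (q (s) (r)))) = q(4, 2) = 1
  (u (u (u (u (p) (f)) (t (s))) (f)) (q (g (u (p) (f))) (m (u (p) (f)) (q (s) (r))))) = u(0, 1) = 1
  (g (u (u (u (u (p) (f)) (t (s))) (f)) (q (g (u (p) (f))) (m (u (p) (f)) (q (s) (r)))))) = g(1,) = 3

value = 3


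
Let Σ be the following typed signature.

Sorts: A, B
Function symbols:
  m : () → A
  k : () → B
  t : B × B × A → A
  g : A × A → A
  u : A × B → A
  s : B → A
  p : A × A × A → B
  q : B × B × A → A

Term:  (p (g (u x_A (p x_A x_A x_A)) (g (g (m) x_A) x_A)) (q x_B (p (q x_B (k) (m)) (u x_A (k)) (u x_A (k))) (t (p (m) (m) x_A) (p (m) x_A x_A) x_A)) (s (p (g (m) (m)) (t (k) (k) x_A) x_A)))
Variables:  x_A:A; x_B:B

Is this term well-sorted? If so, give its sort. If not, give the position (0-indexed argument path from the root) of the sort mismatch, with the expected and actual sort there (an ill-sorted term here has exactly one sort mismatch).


      x_A : A
        x_A : A
        x_A : A
        x_A : A
      (p x_A x_A x_A) : B
    (u x_A (p x_A x_A x_A)) : A
        (m) : A
        x_A : A
      (g (m) x_A) : A
      x_A : A
    (g (g (m) x_A) x_A) : A
  (g (u x_A (p x_A x_A x_A)) (g (g (m) x_A) x_A)) : A
    x_B : B
        x_B : B
        (k) : B
        (m) : A
      (q x_B (k) (m)) : A
        x_A : A
        (k) : B
      (u x_A (k)) : A
        x_A : A
        (k) : B
      (u x_A (k)) : A
    (p (q x_B (k) (m)) (u x_A (k)) (u x_A (k))) : B
        (m) : A
        (m) : A
        x_A : A
      (p (m) (m) x_A) : B
        (m) : A
        x_A : A
        x_A : A
      (p (m) x_A x_A) : B
      x_A : A
    (t (p (m) (m) x_A) (p (m) x_A x_A) x_A) : A
  (q x_B (p (q x_B (k) (m)) (u x_A (k)) (u x_A (k))) (t (p (m) (m) x_A) (p (m) x_A x_A) x_A)) : A
        (m) : A
        (m) : A
      (g (m) (m)) : A
        (k) : B
        (k) : B
        x_A : A
      (t (k) (k) x_A) : A
      x_A : A
    (p (g (m) (m)) (t (k) (k) x_A) x_A) : B
  (s (p (g (m) (m)) (t (k) (k) x_A) x_A)) : A
(p (g (u x_A (p x_A x_A x_A)) (g (g (m) x_A) x_A)) (q x_B (p (q x_B (k) (m)) (u x_A (k)) (u x_A (k))) (t (p (m) (m) x_A) (p (m) x_A x_A) x_A)) (s (p (g (m) (m)) (t (k) (k) x_A) x_A))) : B

well-sorted; sort = B


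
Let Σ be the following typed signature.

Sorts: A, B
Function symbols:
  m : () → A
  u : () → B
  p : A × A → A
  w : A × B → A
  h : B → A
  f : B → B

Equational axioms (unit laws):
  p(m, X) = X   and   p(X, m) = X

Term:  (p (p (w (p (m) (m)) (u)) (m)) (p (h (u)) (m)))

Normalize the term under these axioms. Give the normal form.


normal form = (p (w (m) (u)) (h (u)))

1. (p (p (w (p (m) (m)) (u)) (m)) (p (h (u)) (m)))  →  (p (w (p (m) (m)) (u)) (p (h (u)) (m)))
2. (p (w (p (m) (m)) (u)) (p (h (u)) (m)))  →  (p (w (m) (u)) (p (h (u)) (m)))
3. (p (w (m) (u)) (p (h (u)) (m)))  →  (p (w (m) (u)) (h (u)))


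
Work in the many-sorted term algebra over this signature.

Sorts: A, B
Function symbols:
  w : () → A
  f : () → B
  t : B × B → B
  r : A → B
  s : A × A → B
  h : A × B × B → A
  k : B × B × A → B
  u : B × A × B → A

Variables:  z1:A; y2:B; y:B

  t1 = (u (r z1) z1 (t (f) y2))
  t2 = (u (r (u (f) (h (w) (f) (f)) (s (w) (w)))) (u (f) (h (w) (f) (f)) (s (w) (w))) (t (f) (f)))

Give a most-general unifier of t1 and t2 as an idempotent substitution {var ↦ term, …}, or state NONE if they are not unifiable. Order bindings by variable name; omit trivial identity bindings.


{y2 ↦ (f), z1 ↦ (u (f) (h (w) (f) (f)) (s (w) (w)))}


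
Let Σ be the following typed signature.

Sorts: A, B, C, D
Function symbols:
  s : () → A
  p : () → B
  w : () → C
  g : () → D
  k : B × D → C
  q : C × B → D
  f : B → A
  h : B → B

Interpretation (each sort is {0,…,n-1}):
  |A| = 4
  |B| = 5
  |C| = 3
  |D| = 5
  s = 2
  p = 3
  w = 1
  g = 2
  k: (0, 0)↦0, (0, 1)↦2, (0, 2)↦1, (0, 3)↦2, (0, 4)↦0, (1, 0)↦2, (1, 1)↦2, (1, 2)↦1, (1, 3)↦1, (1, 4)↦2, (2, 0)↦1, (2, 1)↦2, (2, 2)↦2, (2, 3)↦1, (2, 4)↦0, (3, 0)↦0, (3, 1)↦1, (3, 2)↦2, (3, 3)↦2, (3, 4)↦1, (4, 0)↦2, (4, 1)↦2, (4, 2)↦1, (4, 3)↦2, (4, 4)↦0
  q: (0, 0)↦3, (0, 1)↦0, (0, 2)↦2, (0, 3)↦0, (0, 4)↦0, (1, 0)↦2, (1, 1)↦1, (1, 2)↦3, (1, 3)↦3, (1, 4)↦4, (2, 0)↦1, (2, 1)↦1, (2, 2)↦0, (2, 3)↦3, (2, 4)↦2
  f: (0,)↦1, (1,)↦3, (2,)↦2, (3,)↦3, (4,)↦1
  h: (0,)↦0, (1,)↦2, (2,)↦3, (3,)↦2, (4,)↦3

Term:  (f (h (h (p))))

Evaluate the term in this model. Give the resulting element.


value = 3

  p = 3
  (h (p)) = h(3,) = 2
  (h (h (p))) = h(2,) = 3
  (f (h (h (p)))) = f(3,) = 3


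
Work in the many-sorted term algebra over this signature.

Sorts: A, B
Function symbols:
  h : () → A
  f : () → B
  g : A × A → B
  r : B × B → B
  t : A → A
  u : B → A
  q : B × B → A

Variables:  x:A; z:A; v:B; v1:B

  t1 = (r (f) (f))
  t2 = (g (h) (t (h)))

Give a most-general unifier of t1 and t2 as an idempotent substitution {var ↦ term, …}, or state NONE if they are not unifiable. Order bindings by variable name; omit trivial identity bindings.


NONE (not unifiable)

head clash or occurs-check failure — not unifiable


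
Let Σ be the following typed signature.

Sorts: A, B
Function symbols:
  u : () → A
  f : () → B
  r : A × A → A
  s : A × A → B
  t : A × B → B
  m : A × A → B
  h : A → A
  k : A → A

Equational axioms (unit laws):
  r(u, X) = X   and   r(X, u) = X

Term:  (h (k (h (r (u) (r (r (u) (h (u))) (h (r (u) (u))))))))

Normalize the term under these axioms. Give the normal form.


normal form = (h (k (h (r (h (u)) (h (u))))))

1. (h (k (h (r (u) (r (r (u) (h (u))) (h (r (u) (u))))))))  →  (h (k (h (r (r (u) (h (u))) (h (r (u) (u)))))))
2. (h (k (h (r (r (u) (h (u))) (h (r (u) (u)))))))  →  (h (k (h (r (h (u)) (h (r (u) (u)))))))
3. (h (k (h (r (h (u)) (h (r (u) (u)))))))  →  (h (k (h (r (h (u)) (h (u))))))


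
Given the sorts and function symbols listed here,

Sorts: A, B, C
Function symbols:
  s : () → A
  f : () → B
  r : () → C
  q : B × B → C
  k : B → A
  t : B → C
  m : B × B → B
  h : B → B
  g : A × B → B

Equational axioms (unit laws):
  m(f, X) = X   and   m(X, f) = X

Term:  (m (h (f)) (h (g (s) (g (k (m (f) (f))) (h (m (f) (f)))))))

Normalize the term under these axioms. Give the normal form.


normal form = (m (h (f)) (h (g (s) (g (k (f)) (h (f))))))

1. (m (h (f)) (h (g (s) (g (k (m (f) (f))) (h (m (f) (f)))))))  →  (m (h (f)) (h (g (s) (g (k (f)) (h (m (f) (f)))))))
2. (m (h (f)) (h (g (s) (g (k (f)) (h (m (f) (f)))))))  →  (m (h (f)) (h (g (s) (g (k (f)) (h (f))))))


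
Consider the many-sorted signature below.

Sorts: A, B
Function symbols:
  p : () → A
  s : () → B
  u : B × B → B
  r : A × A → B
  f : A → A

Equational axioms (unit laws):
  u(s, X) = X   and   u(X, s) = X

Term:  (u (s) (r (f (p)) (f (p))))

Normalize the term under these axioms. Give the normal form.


normal form = (r (f (p)) (f (p)))

1. (u (s) (r (f (p)) (f (p))))  →  (r (f (p)) (f (p)))


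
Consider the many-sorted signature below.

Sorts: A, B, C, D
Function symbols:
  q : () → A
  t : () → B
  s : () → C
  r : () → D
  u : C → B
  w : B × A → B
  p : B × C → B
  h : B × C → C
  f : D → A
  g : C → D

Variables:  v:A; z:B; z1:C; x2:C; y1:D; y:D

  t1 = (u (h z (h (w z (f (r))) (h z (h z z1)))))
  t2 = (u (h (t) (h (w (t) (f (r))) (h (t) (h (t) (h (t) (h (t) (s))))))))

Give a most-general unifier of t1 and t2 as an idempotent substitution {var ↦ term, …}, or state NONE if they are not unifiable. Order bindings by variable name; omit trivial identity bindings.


{z ↦ (t), z1 ↦ (h (t) (h (t) (s)))}


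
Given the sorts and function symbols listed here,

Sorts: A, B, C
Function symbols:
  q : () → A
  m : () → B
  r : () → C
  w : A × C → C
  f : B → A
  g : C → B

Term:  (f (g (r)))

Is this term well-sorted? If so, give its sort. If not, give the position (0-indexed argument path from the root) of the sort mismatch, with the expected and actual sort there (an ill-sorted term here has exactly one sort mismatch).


well-sorted; sort = A

    (r) : C
  (g (r)) : B
(f (g (r))) : A


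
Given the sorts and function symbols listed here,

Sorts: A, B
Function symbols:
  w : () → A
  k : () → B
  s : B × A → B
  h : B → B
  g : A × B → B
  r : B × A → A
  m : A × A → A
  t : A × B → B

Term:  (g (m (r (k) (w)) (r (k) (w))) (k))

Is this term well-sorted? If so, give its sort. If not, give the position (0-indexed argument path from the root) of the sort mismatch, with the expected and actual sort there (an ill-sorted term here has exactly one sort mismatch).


well-sorted; sort = B

      (k) : B
      (w) : A
    (r (k) (w)) : A
      (k) : B
      (w) : A
    (r (k) (w)) : A
  (m (r (k) (w)) (r (k) (w))) : A
  (k) : B
(g (m (r (k) (w)) (r (k) (w))) (k)) : B


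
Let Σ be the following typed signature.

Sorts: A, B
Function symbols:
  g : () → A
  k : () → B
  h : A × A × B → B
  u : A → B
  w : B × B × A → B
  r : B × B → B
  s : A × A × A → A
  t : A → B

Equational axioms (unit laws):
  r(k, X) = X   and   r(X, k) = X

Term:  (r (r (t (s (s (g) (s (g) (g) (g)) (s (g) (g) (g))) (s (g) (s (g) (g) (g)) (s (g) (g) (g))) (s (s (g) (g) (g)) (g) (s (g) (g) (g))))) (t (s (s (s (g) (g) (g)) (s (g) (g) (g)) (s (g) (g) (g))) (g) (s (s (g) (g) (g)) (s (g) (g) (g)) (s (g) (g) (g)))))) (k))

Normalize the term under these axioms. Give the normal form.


normal form = (r (t (s (s (g) (s (g) (g) (g)) (s (g) (g) (g))) (s (g) (s (g) (g) (g)) (s (g) (g) (g))) (s (s (g) (g) (g)) (g) (s (g) (g) (g))))) (t (s (s (s (g) (g) (g)) (s (g) (g) (g)) (s (g) (g) (g))) (g) (s (s (g) (g) (g)) (s (g) (g) (g)) (s (g) (g) (g))))))

1. (r (r (t (s (s (g) (s (g) (g) (g)) (s (g) (g) (g))) (s (g) (s (g) (g) (g)) (s (g) (g) (g))) (s (s (g) (g) (g)) (g) (s (g) (g) (g))))) (t (s (s (s (g) (g) (g)) (s (g) (g) (g)) (s (g) (g) (g))) (g) (s (s (g) (g) (g)) (s (g) (g) (g)) (s (g) (g) (g)))))) (k))  →  (r (t (s (s (g) (s (g) (g) (g)) (s (g) (g) (g))) (s (g) (s (g) (g) (g)) (s (g) (g) (g))) (s (s (g) (g) (g)) (g) (s (g) (g) (g))))) (t (s (s (s (g) (g) (g)) (s (g) (g) (g)) (s (g) (g) (g))) (g) (s (s (g) (g) (g)) (s (g) (g) (g)) (s (g) (g) (g))))))


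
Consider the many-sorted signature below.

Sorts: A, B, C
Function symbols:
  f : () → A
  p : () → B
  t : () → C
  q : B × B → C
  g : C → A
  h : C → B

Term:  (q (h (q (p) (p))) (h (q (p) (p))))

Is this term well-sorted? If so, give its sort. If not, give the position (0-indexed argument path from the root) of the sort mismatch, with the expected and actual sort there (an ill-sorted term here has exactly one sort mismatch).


      (p) : B
      (p) : B
    (q (p) (p)) : C
  (h (q (p) (p))) : B
      (p) : B
      (p) : B
    (q (p) (p)) : C
  (h (q (p) (p))) : B
(q (h (q (p) (p))) (h (q (p) (p)))) : C

well-sorted; sort = C


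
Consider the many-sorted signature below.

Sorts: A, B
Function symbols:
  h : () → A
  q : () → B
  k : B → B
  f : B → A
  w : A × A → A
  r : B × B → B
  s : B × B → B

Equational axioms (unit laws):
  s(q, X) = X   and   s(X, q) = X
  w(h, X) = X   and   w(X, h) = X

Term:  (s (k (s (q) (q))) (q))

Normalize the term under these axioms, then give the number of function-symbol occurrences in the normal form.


1. (s (k (s (q) (q))) (q))  →  (k (s (q) (q)))
2. (k (s (q) (q)))  →  (k (q))
normal form: (k (q))

size = 2


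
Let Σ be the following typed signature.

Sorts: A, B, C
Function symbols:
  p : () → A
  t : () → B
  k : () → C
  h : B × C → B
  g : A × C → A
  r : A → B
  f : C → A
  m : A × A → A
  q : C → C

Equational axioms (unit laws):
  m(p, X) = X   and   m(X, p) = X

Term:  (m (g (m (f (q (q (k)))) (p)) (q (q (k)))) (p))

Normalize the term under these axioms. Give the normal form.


1. (m (g (m (f (q (q (k)))) (p)) (q (q (k)))) (p))  →  (g (m (f (q (q (k)))) (p)) (q (q (k))))
2. (g (m (f (q (q (k)))) (p)) (q (q (k))))  →  (g (f (q (q (k)))) (q (q (k))))

normal form = (g (f (q (q (k)))) (q (q (k))))


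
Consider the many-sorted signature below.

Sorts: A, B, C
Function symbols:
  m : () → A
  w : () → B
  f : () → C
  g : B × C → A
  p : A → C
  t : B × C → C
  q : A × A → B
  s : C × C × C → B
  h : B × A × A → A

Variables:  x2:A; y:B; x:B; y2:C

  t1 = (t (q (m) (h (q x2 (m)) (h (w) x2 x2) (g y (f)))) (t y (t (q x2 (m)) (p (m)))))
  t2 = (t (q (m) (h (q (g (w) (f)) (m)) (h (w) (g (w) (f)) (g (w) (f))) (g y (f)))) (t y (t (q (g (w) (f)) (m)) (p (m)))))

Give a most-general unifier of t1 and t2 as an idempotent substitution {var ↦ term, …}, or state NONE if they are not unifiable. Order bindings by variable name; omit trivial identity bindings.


{x2 ↦ (g (w) (f))}


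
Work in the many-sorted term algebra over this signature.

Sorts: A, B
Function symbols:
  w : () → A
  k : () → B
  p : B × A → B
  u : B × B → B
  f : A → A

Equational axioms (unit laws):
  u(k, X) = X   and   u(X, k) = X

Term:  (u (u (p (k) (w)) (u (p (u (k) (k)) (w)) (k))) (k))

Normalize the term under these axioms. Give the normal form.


1. (u (u (p (k) (w)) (u (p (u (k) (k)) (w)) (k))) (k))  →  (u (p (k) (w)) (u (p (u (k) (k)) (w)) (k)))
2. (u (p (k) (w)) (u (p (u (k) (k)) (w)) (k)))  →  (u (p (k) (w)) (p (u (k) (k)) (w)))
3. (u (p (k) (w)) (p (u (k) (k)) (w)))  →  (u (p (k) (w)) (p (k) (w)))

normal form = (u (p (k) (w)) (p (k) (w)))


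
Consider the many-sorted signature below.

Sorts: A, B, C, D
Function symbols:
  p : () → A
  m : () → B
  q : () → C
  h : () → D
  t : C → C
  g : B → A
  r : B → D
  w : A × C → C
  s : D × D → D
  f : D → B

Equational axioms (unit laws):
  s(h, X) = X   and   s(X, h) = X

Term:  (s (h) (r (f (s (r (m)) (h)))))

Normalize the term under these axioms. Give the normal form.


normal form = (r (f (r (m))))

1. (s (h) (r (f (s (r (m)) (h)))))  →  (r (f (s (r (m)) (h))))
2. (r (f (s (r (m)) (h))))  →  (r (f (r (m))))


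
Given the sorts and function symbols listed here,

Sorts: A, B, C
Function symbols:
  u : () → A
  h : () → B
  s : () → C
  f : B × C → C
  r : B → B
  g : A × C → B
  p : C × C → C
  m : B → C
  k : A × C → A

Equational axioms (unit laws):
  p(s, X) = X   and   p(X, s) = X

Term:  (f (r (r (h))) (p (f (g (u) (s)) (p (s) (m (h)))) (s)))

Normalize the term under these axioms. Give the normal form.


1. (f (r (r (h))) (p (f (g (u) (s)) (p (s) (m (h)))) (s)))  →  (f (r (r (h))) (f (g (u) (s)) (p (s) (m (h)))))
2. (f (r (r (h))) (f (g (u) (s)) (p (s) (m (h)))))  →  (f (r (r (h))) (f (g (u) (s)) (m (h))))

normal form = (f (r (r (h))) (f (g (u) (s)) (m (h))))


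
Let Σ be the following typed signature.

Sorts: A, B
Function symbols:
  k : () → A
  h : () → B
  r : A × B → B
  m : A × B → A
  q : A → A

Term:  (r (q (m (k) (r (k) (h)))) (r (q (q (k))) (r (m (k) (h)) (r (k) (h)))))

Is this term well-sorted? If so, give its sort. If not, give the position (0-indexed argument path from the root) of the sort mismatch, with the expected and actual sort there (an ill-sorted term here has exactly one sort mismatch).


well-sorted; sort = B

      (k) : A
        (k) : A
        (h) : B
      (r (k) (h)) : B
    (m (k) (r (k) (h))) : A
  (q (m (k) (r (k) (h)))) : A
        (k) : A
      (q (k)) : A
    (q (q (k))) : A
        (k) : A
        (h) : B
      (m (k) (h)) : A
        (k) : A
        (h) : B
      (r (k) (h)) : B
    (r (m (k) (h)) (r (k) (h))) : B
  (r (q (q (k))) (r (m (k) (h)) (r (k) (h)))) : B
(r (q (m (k) (r (k) (h)))) (r (q (q (k))) (r (m (k) (h)) (r (k) (h))))) : B


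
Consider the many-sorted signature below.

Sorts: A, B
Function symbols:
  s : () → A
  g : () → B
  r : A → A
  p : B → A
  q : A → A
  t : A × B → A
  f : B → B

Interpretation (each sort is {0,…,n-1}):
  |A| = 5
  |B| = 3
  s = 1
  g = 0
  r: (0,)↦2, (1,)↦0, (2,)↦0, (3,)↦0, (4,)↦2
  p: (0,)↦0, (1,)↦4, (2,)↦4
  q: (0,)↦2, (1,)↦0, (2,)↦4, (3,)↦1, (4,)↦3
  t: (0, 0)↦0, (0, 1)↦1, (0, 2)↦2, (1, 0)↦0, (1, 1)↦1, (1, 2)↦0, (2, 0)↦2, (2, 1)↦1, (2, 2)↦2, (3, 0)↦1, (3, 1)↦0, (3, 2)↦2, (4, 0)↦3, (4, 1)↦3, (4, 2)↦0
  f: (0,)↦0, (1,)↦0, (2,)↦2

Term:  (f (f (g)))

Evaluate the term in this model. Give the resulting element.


  g = 0
  (f (g)) = f(0,) = 0
  (f (f (g))) = f(0,) = 0

value = 0


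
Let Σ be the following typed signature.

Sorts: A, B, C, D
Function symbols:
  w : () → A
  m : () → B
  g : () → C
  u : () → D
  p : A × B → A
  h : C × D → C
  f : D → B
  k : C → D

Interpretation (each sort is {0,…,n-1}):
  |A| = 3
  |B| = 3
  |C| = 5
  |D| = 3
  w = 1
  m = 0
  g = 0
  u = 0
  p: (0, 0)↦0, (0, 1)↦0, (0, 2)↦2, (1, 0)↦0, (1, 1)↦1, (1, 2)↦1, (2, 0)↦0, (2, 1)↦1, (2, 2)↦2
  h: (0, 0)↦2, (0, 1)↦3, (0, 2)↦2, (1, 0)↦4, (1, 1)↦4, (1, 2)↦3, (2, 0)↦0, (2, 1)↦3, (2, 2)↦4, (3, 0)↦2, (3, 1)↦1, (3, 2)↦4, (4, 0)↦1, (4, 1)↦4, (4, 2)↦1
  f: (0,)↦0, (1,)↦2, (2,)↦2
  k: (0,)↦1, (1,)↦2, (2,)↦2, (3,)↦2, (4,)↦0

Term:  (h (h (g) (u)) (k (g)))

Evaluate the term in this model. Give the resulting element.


  g = 0
  u = 0
  (h (g) (u)) = h(0, 0) = 2
  g = 0
  (k (g)) = k(0,) = 1
  (h (h (g) (u)) (k (g))) = h(2, 1) = 3

value = 3


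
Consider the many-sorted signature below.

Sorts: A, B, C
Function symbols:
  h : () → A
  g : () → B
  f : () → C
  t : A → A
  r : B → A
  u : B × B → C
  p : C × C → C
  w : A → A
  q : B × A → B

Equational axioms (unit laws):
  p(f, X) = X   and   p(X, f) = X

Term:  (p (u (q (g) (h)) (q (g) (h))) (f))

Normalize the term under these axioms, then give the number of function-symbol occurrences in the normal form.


size = 7

1. (p (u (q (g) (h)) (q (g) (h))) (f))  →  (u (q (g) (h)) (q (g) (h)))
normal form: (u (q (g) (h)) (q (g) (h)))


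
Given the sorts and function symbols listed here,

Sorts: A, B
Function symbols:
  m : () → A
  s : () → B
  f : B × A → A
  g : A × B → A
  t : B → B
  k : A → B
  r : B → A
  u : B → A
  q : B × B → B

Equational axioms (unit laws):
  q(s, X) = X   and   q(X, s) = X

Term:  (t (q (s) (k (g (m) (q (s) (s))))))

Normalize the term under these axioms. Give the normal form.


normal form = (t (k (g (m) (s))))

1. (t (q (s) (k (g (m) (q (s) (s))))))  →  (t (k (g (m) (q (s) (s)))))
2. (t (k (g (m) (q (s) (s)))))  →  (t (k (g (m) (s))))


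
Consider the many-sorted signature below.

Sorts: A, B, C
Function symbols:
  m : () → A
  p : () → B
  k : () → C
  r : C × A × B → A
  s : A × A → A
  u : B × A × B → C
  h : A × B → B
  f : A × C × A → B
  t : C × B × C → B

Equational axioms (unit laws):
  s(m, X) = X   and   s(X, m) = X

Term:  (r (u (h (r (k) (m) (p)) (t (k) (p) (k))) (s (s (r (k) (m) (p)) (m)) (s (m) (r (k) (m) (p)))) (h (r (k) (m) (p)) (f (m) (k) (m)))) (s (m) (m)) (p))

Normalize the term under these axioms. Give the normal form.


normal form = (r (u (h (r (k) (m) (p)) (t (k) (p) (k))) (s (r (k) (m) (p)) (r (k) (m) (p))) (h (r (k) (m) (p)) (f (m) (k) (m)))) (m) (p))

1. (r (u (h (r (k) (m) (p)) (t (k) (p) (k))) (s (s (r (k) (m) (p)) (m)) (s (m) (r (k) (m) (p)))) (h (r (k) (m) (p)) (f (m) (k) (m)))) (s (m) (m)) (p))  →  (r (u (h (r (k) (m) (p)) (t (k) (p) (k))) (s (r (k) (m) (p)) (s (m) (r (k) (m) (p)))) (h (r (k) (m) (p)) (f (m) (k) (m)))) (s (m) (m)) (p))
2. (r (u (h (r (k) (m) (p)) (t (k) (p) (k))) (s (r (k) (m) (p)) (s (m) (r (k) (m) (p)))) (h (r (k) (m) (p)) (f (m) (k) (m)))) (s (m) (m)) (p))  →  (r (u (h (r (k) (m) (p)) (t (k) (p) (k))) (s (r (k) (m) (p)) (r (k) (m) (p))) (h (r (k) (m) (p)) (f (m) (k) (m)))) (s (m) (m)) (p))
3. (r (u (h (r (k) (m) (p)) (t (k) (p) (k))) (s (r (k) (m) (p)) (r (k) (m) (p))) (h (r (k) (m) (p)) (f (m) (k) (m)))) (s (m) (m)) (p))  →  (r (u (h (r (k) (m) (p)) (t (k) (p) (k))) (s (r (k) (m) (p)) (r (k) (m) (p))) (h (r (k) (m) (p)) (f (m) (k) (m)))) (m) (p))


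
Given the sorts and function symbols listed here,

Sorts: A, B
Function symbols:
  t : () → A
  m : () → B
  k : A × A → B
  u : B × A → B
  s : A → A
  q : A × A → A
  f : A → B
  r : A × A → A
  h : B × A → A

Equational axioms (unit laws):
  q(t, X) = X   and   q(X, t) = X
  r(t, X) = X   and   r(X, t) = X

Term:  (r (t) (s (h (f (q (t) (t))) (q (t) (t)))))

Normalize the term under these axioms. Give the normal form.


normal form = (s (h (f (t)) (t)))

1. (r (t) (s (h (f (q (t) (t))) (q (t) (t)))))  →  (s (h (f (q (t) (t))) (q (t) (t))))
2. (s (h (f (q (t) (t))) (q (t) (t))))  →  (s (h (f (t)) (q (t) (t))))
3. (s (h (f (t)) (q (t) (t))))  →  (s (h (f (t)) (t)))


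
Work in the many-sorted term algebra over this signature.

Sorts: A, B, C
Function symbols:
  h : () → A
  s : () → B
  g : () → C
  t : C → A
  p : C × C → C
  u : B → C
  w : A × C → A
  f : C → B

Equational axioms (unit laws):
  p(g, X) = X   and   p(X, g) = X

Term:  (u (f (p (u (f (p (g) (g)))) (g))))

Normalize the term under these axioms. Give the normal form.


normal form = (u (f (u (f (g)))))

1. (u (f (p (u (f (p (g) (g)))) (g))))  →  (u (f (u (f (p (g) (g))))))
2. (u (f (u (f (p (g) (g))))))  →  (u (f (u (f (g)))))


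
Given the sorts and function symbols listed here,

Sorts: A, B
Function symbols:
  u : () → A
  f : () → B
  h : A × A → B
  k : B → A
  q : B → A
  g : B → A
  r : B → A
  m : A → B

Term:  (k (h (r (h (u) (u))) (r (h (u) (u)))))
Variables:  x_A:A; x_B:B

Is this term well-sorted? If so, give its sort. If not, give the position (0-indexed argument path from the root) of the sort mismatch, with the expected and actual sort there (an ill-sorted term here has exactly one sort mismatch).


well-sorted; sort = A

        (u) : A
        (u) : A
      (h (u) (u)) : B
    (r (h (u) (u))) : A
        (u) : A
        (u) : A
      (h (u) (u)) : B
    (r (h (u) (u))) : A
  (h (r (h (u) (u))) (r (h (u) (u)))) : B
(k (h (r (h (u) (u))) (r (h (u) (u))))) : A


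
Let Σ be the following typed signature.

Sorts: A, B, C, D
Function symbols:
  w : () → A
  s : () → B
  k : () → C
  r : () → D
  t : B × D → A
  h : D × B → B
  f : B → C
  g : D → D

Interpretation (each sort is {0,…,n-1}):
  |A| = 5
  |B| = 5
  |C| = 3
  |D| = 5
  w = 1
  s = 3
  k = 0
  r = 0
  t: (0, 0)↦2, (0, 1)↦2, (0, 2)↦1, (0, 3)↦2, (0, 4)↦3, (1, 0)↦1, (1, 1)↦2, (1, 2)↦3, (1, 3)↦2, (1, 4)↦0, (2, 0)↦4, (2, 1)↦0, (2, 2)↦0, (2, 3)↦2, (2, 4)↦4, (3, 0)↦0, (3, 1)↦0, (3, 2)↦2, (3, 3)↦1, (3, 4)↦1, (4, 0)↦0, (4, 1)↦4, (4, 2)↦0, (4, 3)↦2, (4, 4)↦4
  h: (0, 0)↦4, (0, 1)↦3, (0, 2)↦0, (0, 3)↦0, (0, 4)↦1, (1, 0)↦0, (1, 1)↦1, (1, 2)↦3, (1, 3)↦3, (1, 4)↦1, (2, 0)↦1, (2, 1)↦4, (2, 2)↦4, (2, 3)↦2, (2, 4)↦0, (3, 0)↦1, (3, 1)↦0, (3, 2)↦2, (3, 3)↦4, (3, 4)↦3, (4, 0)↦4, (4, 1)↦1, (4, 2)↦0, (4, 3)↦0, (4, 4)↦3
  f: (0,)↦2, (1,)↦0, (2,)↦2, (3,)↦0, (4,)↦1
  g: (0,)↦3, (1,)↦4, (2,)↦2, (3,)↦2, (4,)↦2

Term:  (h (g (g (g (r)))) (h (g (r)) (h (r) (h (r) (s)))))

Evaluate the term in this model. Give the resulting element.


  r = 0
  (g (r)) = g(0,) = 3
  (g (g (r))) = g(3,) = 2
  (g (g (g (r)))) = g(2,) = 2
  r = 0
  (g (r)) = g(0,) = 3
  r = 0
  r = 0
  s = 3
  (h (r) (s)) = h(0, 3) = 0
  (h (r) (h (r) (s))) = h(0, 0) = 4
  (h (g (r)) (h (r) (h (r) (s)))) = h(3, 4) = 3
  (h (g (g (g (r)))) (h (g (r)) (h (r) (h (r) (s))))) = h(2, 3) = 2

value = 2


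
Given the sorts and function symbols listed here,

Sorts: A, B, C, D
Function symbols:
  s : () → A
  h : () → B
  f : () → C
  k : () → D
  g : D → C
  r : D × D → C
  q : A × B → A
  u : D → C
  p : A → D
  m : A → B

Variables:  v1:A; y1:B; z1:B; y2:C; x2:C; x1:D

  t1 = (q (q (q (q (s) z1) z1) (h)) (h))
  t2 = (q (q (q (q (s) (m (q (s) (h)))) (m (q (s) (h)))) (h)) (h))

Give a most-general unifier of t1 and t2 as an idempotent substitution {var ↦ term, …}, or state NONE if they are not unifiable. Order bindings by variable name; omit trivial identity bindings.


{z1 ↦ (m (q (s) (h)))}


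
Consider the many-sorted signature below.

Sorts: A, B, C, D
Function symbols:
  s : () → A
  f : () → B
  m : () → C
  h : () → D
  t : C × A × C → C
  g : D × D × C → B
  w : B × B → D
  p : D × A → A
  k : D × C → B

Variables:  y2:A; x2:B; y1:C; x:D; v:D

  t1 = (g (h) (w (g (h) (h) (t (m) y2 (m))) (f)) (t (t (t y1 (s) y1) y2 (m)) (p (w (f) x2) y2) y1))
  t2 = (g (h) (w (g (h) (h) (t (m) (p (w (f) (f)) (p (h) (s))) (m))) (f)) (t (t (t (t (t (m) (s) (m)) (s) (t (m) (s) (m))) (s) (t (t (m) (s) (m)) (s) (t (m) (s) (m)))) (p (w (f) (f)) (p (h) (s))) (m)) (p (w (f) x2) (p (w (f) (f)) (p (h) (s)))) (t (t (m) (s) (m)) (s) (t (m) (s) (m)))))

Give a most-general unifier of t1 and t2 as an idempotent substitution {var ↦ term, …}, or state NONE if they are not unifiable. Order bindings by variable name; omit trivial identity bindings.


{y1 ↦ (t (t (m) (s) (m)) (s) (t (m) (s) (m))), y2 ↦ (p (w (f) (f)) (p (h) (s)))}


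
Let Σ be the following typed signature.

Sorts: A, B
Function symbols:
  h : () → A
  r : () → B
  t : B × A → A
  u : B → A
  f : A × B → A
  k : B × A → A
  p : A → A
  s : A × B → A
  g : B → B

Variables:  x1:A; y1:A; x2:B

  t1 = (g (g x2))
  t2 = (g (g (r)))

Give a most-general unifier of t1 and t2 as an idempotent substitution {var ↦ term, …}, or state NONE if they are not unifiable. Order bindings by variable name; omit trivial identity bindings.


{x2 ↦ (r)}


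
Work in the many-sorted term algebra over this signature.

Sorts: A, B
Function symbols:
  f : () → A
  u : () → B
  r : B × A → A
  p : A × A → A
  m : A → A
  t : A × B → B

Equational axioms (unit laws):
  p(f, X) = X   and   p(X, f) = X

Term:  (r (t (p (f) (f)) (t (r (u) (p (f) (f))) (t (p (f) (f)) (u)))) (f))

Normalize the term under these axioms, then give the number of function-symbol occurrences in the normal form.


1. (r (t (p (f) (f)) (t (r (u) (p (f) (f))) (t (p (f) (f)) (u)))) (f))  →  (r (t (f) (t (r (u) (p (f) (f))) (t (p (f) (f)) (u)))) (f))
2. (r (t (f) (t (r (u) (p (f) (f))) (t (p (f) (f)) (u)))) (f))  →  (r (t (f) (t (r (u) (f)) (t (p (f) (f)) (u)))) (f))
3. (r (t (f) (t (r (u) (f)) (t (p (f) (f)) (u)))) (f))  →  (r (t (f) (t (r (u) (f)) (t (f) (u)))) (f))
normal form: (r (t (f) (t (r (u) (f)) (t (f) (u)))) (f))

size = 11


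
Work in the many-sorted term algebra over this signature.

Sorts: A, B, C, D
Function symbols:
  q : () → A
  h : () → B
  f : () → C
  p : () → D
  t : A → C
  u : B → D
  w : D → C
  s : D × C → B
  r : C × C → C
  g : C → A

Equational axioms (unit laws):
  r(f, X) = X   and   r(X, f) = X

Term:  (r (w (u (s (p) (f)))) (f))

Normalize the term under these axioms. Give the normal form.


normal form = (w (u (s (p) (f))))

1. (r (w (u (s (p) (f)))) (f))  →  (w (u (s (p) (f))))


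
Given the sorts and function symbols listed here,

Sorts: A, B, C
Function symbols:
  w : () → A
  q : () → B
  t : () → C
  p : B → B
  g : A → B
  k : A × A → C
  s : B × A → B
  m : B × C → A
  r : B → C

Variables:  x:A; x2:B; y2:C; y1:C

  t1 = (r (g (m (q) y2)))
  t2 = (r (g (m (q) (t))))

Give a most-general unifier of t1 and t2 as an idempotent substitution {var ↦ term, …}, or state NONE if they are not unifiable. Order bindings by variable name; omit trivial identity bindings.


{y2 ↦ (t)}


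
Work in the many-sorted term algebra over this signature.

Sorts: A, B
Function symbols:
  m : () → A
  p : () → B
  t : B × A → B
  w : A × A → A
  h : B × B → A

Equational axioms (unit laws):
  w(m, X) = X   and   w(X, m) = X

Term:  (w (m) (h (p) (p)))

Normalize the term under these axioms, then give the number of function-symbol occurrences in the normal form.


1. (w (m) (h (p) (p)))  →  (h (p) (p))
normal form: (h (p) (p))

size = 3


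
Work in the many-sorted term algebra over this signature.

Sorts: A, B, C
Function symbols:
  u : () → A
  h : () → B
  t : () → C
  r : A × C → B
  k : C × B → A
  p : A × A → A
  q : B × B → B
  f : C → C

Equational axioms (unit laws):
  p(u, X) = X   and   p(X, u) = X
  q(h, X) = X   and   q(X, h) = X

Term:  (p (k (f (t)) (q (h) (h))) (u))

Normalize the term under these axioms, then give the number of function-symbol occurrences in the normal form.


size = 4

1. (p (k (f (t)) (q (h) (h))) (u))  →  (k (f (t)) (q (h) (h)))
2. (k (f (t)) (q (h) (h)))  →  (k (f (t)) (h))
normal form: (k (f (t)) (h))


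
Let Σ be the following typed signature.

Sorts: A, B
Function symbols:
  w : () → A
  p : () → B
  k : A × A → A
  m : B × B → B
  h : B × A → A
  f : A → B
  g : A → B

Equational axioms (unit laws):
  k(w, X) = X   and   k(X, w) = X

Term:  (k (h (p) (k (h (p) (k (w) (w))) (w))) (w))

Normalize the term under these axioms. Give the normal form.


1. (k (h (p) (k (h (p) (k (w) (w))) (w))) (w))  →  (h (p) (k (h (p) (k (w) (w))) (w)))
2. (h (p) (k (h (p) (k (w) (w))) (w)))  →  (h (p) (h (p) (k (w) (w))))
3. (h (p) (h (p) (k (w) (w))))  →  (h (p) (h (p) (w)))

normal form = (h (p) (h (p) (w)))


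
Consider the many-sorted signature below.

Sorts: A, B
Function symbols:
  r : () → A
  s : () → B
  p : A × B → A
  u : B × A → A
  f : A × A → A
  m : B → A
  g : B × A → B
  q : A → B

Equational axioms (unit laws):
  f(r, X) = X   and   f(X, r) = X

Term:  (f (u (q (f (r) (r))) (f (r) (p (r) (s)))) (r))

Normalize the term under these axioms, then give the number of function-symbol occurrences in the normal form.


1. (f (u (q (f (r) (r))) (f (r) (p (r) (s)))) (r))  →  (u (q (f (r) (r))) (f (r) (p (r) (s))))
2. (u (q (f (r) (r))) (f (r) (p (r) (s))))  →  (u (q (r)) (f (r) (p (r) (s))))
3. (u (q (r)) (f (r) (p (r) (s))))  →  (u (q (r)) (p (r) (s)))
normal form: (u (q (r)) (p (r) (s)))

size = 6


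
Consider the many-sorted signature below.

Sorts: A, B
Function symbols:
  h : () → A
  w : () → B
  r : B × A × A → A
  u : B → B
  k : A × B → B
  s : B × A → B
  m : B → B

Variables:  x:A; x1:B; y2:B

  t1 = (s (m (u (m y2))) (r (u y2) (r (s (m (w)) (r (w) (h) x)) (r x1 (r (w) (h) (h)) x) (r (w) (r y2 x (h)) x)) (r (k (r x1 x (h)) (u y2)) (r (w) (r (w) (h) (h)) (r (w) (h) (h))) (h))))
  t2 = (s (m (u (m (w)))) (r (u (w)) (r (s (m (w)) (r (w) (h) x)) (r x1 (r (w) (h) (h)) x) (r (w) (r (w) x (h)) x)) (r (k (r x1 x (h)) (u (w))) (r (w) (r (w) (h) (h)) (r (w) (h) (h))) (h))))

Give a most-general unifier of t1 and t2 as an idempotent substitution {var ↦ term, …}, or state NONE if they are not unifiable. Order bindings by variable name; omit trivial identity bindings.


{y2 ↦ (w)}


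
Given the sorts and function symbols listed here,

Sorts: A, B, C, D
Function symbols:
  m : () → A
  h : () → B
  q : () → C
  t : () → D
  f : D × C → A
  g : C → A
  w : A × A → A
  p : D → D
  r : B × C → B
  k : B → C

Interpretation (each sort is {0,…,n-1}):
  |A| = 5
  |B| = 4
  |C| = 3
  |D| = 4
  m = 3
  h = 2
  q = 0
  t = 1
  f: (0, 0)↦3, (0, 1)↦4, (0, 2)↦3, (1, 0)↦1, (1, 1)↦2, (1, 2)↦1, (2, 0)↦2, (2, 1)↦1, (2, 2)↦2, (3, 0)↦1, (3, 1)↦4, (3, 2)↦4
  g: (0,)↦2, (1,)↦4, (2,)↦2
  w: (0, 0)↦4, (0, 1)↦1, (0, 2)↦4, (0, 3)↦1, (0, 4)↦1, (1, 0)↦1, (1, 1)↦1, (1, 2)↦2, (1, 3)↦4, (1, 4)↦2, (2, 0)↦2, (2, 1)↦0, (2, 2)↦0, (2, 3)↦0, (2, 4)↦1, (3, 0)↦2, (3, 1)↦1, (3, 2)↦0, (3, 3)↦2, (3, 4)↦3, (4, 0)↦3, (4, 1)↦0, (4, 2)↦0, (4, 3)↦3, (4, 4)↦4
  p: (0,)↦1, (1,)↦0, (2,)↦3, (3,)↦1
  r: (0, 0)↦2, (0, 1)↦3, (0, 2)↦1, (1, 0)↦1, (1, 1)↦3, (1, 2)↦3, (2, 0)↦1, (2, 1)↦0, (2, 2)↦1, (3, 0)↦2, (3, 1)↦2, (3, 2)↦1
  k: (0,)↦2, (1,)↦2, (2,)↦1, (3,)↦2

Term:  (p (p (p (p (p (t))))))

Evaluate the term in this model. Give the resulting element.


  t = 1
  (p (t)) = p(1,) = 0
  (p (p (t))) = p(0,) = 1
  (p (p (p (t)))) = p(1,) = 0
  (p (p (p (p (t))))) = p(0,) = 1
  (p (p (p (p (p (t)))))) = p(1,) = 0

value = 0


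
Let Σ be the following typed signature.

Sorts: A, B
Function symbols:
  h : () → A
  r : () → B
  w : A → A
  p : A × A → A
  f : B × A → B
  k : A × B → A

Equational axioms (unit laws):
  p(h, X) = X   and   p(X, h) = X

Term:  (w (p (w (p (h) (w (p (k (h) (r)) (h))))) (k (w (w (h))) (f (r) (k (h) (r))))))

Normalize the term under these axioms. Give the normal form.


normal form = (w (p (w (w (k (h) (r)))) (k (w (w (h))) (f (r) (k (h) (r))))))

1. (w (p (w (p (h) (w (p (k (h) (r)) (h))))) (k (w (w (h))) (f (r) (k (h) (r))))))  →  (w (p (w (w (p (k (h) (r)) (h)))) (k (w (w (h))) (f (r) (k (h) (r))))))
2. (w (p (w (w (p (k (h) (r)) (h)))) (k (w (w (h))) (f (r) (k (h) (r))))))  →  (w (p (w (w (k (h) (r)))) (k (w (w (h))) (f (r) (k (h) (r))))))


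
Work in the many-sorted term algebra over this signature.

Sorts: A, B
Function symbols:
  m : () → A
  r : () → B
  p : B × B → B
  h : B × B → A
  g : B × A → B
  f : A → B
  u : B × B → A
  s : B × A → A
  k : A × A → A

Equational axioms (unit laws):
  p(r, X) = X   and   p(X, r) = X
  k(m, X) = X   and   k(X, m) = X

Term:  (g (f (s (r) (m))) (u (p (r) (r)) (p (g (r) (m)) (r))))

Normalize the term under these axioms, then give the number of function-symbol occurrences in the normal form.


1. (g (f (s (r) (m))) (u (p (r) (r)) (p (g (r) (m)) (r))))  →  (g (f (s (r) (m))) (u (r) (p (g (r) (m)) (r))))
2. (g (f (s (r) (m))) (u (r) (p (g (r) (m)) (r))))  →  (g (f (s (r) (m))) (u (r) (g (r) (m))))
normal form: (g (f (s (r) (m))) (u (r) (g (r) (m))))

size = 10


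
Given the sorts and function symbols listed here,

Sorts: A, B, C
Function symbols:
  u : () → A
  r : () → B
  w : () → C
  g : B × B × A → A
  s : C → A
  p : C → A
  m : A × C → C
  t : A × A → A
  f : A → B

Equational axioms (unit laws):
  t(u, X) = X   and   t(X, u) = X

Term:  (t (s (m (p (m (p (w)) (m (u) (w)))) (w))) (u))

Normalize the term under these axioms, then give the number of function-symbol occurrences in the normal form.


size = 10

1. (t (s (m (p (m (p (w)) (m (u) (w)))) (w))) (u))  →  (s (m (p (m (p (w)) (m (u) (w)))) (w)))
normal form: (s (m (p (m (p (w)) (m (u) (w)))) (w)))


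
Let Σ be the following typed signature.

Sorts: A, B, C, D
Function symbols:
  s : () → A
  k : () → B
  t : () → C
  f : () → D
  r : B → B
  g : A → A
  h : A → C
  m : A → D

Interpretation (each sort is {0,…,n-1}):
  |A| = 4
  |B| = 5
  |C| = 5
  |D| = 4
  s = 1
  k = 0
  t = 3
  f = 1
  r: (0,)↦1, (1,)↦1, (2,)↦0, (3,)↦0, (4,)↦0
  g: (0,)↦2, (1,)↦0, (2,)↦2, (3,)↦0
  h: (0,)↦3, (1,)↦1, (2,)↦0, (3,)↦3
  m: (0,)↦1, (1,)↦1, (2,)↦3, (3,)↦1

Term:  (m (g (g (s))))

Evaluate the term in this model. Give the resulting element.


  s = 1
  (g (s)) = g(1,) = 0
  (g (g (s))) = g(0,) = 2
  (m (g (g (s)))) = m(2,) = 3

value = 3


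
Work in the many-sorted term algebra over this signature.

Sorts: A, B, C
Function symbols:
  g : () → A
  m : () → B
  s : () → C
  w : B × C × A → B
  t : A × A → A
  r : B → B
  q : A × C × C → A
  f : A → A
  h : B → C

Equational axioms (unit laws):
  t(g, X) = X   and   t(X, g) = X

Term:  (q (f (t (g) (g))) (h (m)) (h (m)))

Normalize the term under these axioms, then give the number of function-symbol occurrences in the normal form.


size = 7

1. (q (f (t (g) (g))) (h (m)) (h (m)))  →  (q (f (g)) (h (m)) (h (m)))
normal form: (q (f (g)) (h (m)) (h (m)))


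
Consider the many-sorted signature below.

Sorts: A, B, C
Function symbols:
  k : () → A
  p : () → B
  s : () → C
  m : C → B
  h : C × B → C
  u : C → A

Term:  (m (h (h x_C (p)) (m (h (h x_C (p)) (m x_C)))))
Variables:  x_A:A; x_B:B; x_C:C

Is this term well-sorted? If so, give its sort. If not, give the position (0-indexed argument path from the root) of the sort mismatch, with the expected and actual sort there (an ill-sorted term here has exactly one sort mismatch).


well-sorted; sort = B

      x_C : C
      (p) : B
    (h x_C (p)) : C
          x_C : C
          (p) : B
        (h x_C (p)) : C
          x_C : C
        (m x_C) : B
      (h (h x_C (p)) (m x_C)) : C
    (m (h (h x_C (p)) (m x_C))) : B
  (h (h x_C (p)) (m (h (h x_C (p)) (m x_C)))) : C
(m (h (h x_C (p)) (m (h (h x_C (p)) (m x_C))))) : B
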